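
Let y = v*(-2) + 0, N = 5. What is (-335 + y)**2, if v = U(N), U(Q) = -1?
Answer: 110889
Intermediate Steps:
v = -1
y = 2 (y = -1*(-2) + 0 = 2 + 0 = 2)
(-335 + y)**2 = (-335 + 2)**2 = (-333)**2 = 110889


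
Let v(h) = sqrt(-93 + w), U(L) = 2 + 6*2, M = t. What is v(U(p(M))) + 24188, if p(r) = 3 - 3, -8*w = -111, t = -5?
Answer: 24188 + I*sqrt(1266)/4 ≈ 24188.0 + 8.8952*I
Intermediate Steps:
w = 111/8 (w = -1/8*(-111) = 111/8 ≈ 13.875)
M = -5
p(r) = 0
U(L) = 14 (U(L) = 2 + 12 = 14)
v(h) = I*sqrt(1266)/4 (v(h) = sqrt(-93 + 111/8) = sqrt(-633/8) = I*sqrt(1266)/4)
v(U(p(M))) + 24188 = I*sqrt(1266)/4 + 24188 = 24188 + I*sqrt(1266)/4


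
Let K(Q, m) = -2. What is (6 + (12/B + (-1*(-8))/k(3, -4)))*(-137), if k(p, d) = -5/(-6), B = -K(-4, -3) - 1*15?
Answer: -130698/65 ≈ -2010.7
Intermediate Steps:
B = -13 (B = -1*(-2) - 1*15 = 2 - 15 = -13)
k(p, d) = ⅚ (k(p, d) = -5*(-⅙) = ⅚)
(6 + (12/B + (-1*(-8))/k(3, -4)))*(-137) = (6 + (12/(-13) + (-1*(-8))/(⅚)))*(-137) = (6 + (12*(-1/13) + 8*(6/5)))*(-137) = (6 + (-12/13 + 48/5))*(-137) = (6 + 564/65)*(-137) = (954/65)*(-137) = -130698/65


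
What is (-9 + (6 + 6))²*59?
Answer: 531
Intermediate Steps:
(-9 + (6 + 6))²*59 = (-9 + 12)²*59 = 3²*59 = 9*59 = 531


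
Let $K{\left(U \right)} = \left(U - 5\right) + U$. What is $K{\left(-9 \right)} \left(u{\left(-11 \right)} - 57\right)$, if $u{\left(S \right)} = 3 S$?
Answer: $2070$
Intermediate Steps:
$K{\left(U \right)} = -5 + 2 U$ ($K{\left(U \right)} = \left(-5 + U\right) + U = -5 + 2 U$)
$K{\left(-9 \right)} \left(u{\left(-11 \right)} - 57\right) = \left(-5 + 2 \left(-9\right)\right) \left(3 \left(-11\right) - 57\right) = \left(-5 - 18\right) \left(-33 - 57\right) = \left(-23\right) \left(-90\right) = 2070$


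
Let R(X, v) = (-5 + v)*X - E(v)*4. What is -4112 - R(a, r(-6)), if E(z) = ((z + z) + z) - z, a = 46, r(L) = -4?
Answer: -3730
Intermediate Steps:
E(z) = 2*z (E(z) = (2*z + z) - z = 3*z - z = 2*z)
R(X, v) = -8*v + X*(-5 + v) (R(X, v) = (-5 + v)*X - 2*v*4 = X*(-5 + v) - 8*v = -8*v + X*(-5 + v))
-4112 - R(a, r(-6)) = -4112 - (-8*(-4) - 5*46 + 46*(-4)) = -4112 - (32 - 230 - 184) = -4112 - 1*(-382) = -4112 + 382 = -3730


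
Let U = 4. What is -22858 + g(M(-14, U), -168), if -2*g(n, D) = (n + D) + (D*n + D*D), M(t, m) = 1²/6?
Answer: -442465/12 ≈ -36872.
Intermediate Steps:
M(t, m) = ⅙ (M(t, m) = 1*(⅙) = ⅙)
g(n, D) = -D/2 - n/2 - D²/2 - D*n/2 (g(n, D) = -((n + D) + (D*n + D*D))/2 = -((D + n) + (D*n + D²))/2 = -((D + n) + (D² + D*n))/2 = -(D + n + D² + D*n)/2 = -D/2 - n/2 - D²/2 - D*n/2)
-22858 + g(M(-14, U), -168) = -22858 + (-½*(-168) - ½*⅙ - ½*(-168)² - ½*(-168)*⅙) = -22858 + (84 - 1/12 - ½*28224 + 14) = -22858 + (84 - 1/12 - 14112 + 14) = -22858 - 168169/12 = -442465/12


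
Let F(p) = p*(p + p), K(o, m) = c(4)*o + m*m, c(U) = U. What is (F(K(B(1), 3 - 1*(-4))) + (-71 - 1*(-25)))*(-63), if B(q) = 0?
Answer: -299628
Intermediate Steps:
K(o, m) = m**2 + 4*o (K(o, m) = 4*o + m*m = 4*o + m**2 = m**2 + 4*o)
F(p) = 2*p**2 (F(p) = p*(2*p) = 2*p**2)
(F(K(B(1), 3 - 1*(-4))) + (-71 - 1*(-25)))*(-63) = (2*((3 - 1*(-4))**2 + 4*0)**2 + (-71 - 1*(-25)))*(-63) = (2*((3 + 4)**2 + 0)**2 + (-71 + 25))*(-63) = (2*(7**2 + 0)**2 - 46)*(-63) = (2*(49 + 0)**2 - 46)*(-63) = (2*49**2 - 46)*(-63) = (2*2401 - 46)*(-63) = (4802 - 46)*(-63) = 4756*(-63) = -299628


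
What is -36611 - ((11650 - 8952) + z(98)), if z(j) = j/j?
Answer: -39310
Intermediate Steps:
z(j) = 1
-36611 - ((11650 - 8952) + z(98)) = -36611 - ((11650 - 8952) + 1) = -36611 - (2698 + 1) = -36611 - 1*2699 = -36611 - 2699 = -39310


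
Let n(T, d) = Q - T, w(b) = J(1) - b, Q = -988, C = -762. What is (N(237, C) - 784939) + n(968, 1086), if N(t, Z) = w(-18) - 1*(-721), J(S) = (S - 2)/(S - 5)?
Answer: -3144623/4 ≈ -7.8616e+5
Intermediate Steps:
J(S) = (-2 + S)/(-5 + S)
w(b) = ¼ - b (w(b) = (-2 + 1)/(-5 + 1) - b = -1/(-4) - b = -¼*(-1) - b = ¼ - b)
n(T, d) = -988 - T
N(t, Z) = 2957/4 (N(t, Z) = (¼ - 1*(-18)) - 1*(-721) = (¼ + 18) + 721 = 73/4 + 721 = 2957/4)
(N(237, C) - 784939) + n(968, 1086) = (2957/4 - 784939) + (-988 - 1*968) = -3136799/4 + (-988 - 968) = -3136799/4 - 1956 = -3144623/4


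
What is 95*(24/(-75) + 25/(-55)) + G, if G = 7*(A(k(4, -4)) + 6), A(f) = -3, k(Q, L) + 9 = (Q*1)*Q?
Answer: -2892/55 ≈ -52.582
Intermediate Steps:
k(Q, L) = -9 + Q² (k(Q, L) = -9 + (Q*1)*Q = -9 + Q*Q = -9 + Q²)
G = 21 (G = 7*(-3 + 6) = 7*3 = 21)
95*(24/(-75) + 25/(-55)) + G = 95*(24/(-75) + 25/(-55)) + 21 = 95*(24*(-1/75) + 25*(-1/55)) + 21 = 95*(-8/25 - 5/11) + 21 = 95*(-213/275) + 21 = -4047/55 + 21 = -2892/55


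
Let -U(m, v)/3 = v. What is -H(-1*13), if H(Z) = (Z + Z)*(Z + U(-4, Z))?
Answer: 676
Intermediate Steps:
U(m, v) = -3*v
H(Z) = -4*Z² (H(Z) = (Z + Z)*(Z - 3*Z) = (2*Z)*(-2*Z) = -4*Z²)
-H(-1*13) = -(-4)*(-1*13)² = -(-4)*(-13)² = -(-4)*169 = -1*(-676) = 676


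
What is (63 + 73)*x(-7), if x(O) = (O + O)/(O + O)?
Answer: 136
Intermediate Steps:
x(O) = 1 (x(O) = (2*O)/((2*O)) = (2*O)*(1/(2*O)) = 1)
(63 + 73)*x(-7) = (63 + 73)*1 = 136*1 = 136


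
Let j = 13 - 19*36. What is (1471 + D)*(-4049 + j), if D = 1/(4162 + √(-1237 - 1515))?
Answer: -509701465560/73411 + 160*I*√43/73411 ≈ -6.9431e+6 + 0.014292*I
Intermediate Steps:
j = -671 (j = 13 - 684 = -671)
D = 1/(4162 + 8*I*√43) (D = 1/(4162 + √(-2752)) = 1/(4162 + 8*I*√43) ≈ 0.00024023 - 3.028e-6*I)
(1471 + D)*(-4049 + j) = (1471 + (2081/8662498 - 2*I*√43/4331249))*(-4049 - 671) = (12742536639/8662498 - 2*I*√43/4331249)*(-4720) = -509701465560/73411 + 160*I*√43/73411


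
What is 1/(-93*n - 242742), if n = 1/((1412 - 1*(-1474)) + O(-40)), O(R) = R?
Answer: -2846/690843825 ≈ -4.1196e-6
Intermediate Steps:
n = 1/2846 (n = 1/((1412 - 1*(-1474)) - 40) = 1/((1412 + 1474) - 40) = 1/(2886 - 40) = 1/2846 ≈ 0.00035137)
1/(-93*n - 242742) = 1/(-93*1/2846 - 242742) = 1/(-93/2846 - 242742) = 1/(-690843825/2846) = -2846/690843825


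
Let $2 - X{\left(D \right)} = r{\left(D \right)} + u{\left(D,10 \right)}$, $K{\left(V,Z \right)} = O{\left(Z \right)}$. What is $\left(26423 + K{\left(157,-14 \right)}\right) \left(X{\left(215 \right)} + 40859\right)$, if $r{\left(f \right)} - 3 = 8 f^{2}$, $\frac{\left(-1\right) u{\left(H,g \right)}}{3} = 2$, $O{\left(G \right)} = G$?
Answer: $-8686870824$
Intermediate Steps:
$K{\left(V,Z \right)} = Z$
$u{\left(H,g \right)} = -6$ ($u{\left(H,g \right)} = \left(-3\right) 2 = -6$)
$r{\left(f \right)} = 3 + 8 f^{2}$
$X{\left(D \right)} = 5 - 8 D^{2}$ ($X{\left(D \right)} = 2 - \left(\left(3 + 8 D^{2}\right) - 6\right) = 2 - \left(-3 + 8 D^{2}\right) = 5 - 8 D^{2}$)
$\left(26423 + K{\left(157,-14 \right)}\right) \left(X{\left(215 \right)} + 40859\right) = \left(26423 - 14\right) \left(\left(5 - 8 \cdot 215^{2}\right) + 40859\right) = 26409 \left(\left(5 - 369800\right) + 40859\right) = 26409 \left(-369795 + 40859\right) = 26409 \left(-328936\right) = -8686870824$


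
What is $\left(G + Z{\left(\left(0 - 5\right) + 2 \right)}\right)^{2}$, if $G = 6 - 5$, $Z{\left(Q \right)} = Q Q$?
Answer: $100$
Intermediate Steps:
$Z{\left(Q \right)} = Q^{2}$
$G = 1$ ($G = 6 - 5 = 1$)
$\left(G + Z{\left(\left(0 - 5\right) + 2 \right)}\right)^{2} = \left(1 + \left(\left(0 - 5\right) + 2\right)^{2}\right)^{2} = \left(1 + \left(-5 + 2\right)^{2}\right)^{2} = \left(1 + \left(-3\right)^{2}\right)^{2} = \left(1 + 9\right)^{2} = 10^{2} = 100$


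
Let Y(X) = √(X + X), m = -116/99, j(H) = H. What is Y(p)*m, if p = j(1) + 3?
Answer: -232*√2/99 ≈ -3.3141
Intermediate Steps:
p = 4 (p = 1 + 3 = 4)
m = -116/99 (m = -116*1/99 = -116/99 ≈ -1.1717)
Y(X) = √2*√X (Y(X) = √(2*X) = √2*√X)
Y(p)*m = (√2*√4)*(-116/99) = (√2*2)*(-116/99) = (2*√2)*(-116/99) = -232*√2/99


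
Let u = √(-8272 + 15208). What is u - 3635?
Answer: -3635 + 34*√6 ≈ -3551.7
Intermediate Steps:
u = 34*√6 (u = √6936 = 34*√6 ≈ 83.283)
u - 3635 = 34*√6 - 3635 = -3635 + 34*√6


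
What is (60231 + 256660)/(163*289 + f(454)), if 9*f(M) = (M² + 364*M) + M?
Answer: 316891/88421 ≈ 3.5839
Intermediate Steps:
f(M) = M²/9 + 365*M/9 (f(M) = ((M² + 364*M) + M)/9 = (M² + 365*M)/9 = M²/9 + 365*M/9)
(60231 + 256660)/(163*289 + f(454)) = (60231 + 256660)/(163*289 + (⅑)*454*(365 + 454)) = 316891/(47107 + (⅑)*454*819) = 316891/(47107 + 41314) = 316891/88421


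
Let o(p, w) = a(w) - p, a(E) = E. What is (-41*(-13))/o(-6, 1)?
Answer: 533/7 ≈ 76.143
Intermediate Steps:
o(p, w) = w - p
(-41*(-13))/o(-6, 1) = (-41*(-13))/(1 - 1*(-6)) = 533/(1 + 6) = 533/7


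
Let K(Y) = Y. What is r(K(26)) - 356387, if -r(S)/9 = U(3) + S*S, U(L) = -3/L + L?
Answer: -362489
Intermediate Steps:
U(L) = L - 3/L
r(S) = -18 - 9*S² (r(S) = -9*((3 - 3/3) + S*S) = -9*((3 - 3*⅓) + S²) = -9*((3 - 1) + S²) = -9*(2 + S²) = -18 - 9*S²)
r(K(26)) - 356387 = (-18 - 9*26²) - 356387 = (-18 - 9*676) - 356387 = (-18 - 6084) - 356387 = -6102 - 356387 = -362489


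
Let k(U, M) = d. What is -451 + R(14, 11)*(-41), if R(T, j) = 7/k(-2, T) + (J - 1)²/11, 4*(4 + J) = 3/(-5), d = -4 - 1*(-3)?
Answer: -1156569/4400 ≈ -262.86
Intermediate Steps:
d = -1 (d = -4 + 3 = -1)
k(U, M) = -1
J = -83/20 (J = -4 + (3/(-5))/4 = -4 + (3*(-⅕))/4 = -4 + (¼)*(-⅗) = -4 - 3/20 = -83/20 ≈ -4.1500)
R(T, j) = -20191/4400 (R(T, j) = 7/(-1) + (-83/20 - 1)²/11 = 7*(-1) + (-103/20)²*(1/11) = -7 + (10609/400)*(1/11) = -7 + 10609/4400 = -20191/4400)
-451 + R(14, 11)*(-41) = -451 - 20191/4400*(-41) = -451 + 827831/4400 = -1156569/4400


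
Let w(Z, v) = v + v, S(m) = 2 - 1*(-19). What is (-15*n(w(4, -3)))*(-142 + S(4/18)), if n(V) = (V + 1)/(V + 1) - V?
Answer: 12705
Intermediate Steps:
S(m) = 21 (S(m) = 2 + 19 = 21)
w(Z, v) = 2*v
n(V) = 1 - V (n(V) = (1 + V)/(1 + V) - V = 1 - V)
(-15*n(w(4, -3)))*(-142 + S(4/18)) = (-15*(1 - 2*(-3)))*(-142 + 21) = -15*(1 - 1*(-6))*(-121) = -15*(1 + 6)*(-121) = -15*7*(-121) = -105*(-121) = 12705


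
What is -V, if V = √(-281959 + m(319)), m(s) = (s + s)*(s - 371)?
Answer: -3*I*√35015 ≈ -561.37*I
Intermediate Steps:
m(s) = 2*s*(-371 + s) (m(s) = (2*s)*(-371 + s) = 2*s*(-371 + s))
V = 3*I*√35015 (V = √(-281959 + 2*319*(-371 + 319)) = √(-281959 + 2*319*(-52)) = √(-281959 - 33176) = √(-315135) = 3*I*√35015 ≈ 561.37*I)
-V = -3*I*√35015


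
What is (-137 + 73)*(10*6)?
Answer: -3840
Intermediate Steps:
(-137 + 73)*(10*6) = -64*60 = -3840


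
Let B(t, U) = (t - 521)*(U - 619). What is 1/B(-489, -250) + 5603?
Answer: 4917697071/877690 ≈ 5603.0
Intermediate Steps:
B(t, U) = (-619 + U)*(-521 + t) (B(t, U) = (-521 + t)*(-619 + U) = (-619 + U)*(-521 + t))
1/B(-489, -250) + 5603 = 1/(322499 - 619*(-489) - 521*(-250) - 250*(-489)) + 5603 = 1/(322499 + 302691 + 130250 + 122250) + 5603 = 1/877690 + 5603 = 4917697071/877690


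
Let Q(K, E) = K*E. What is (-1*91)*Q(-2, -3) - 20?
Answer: -566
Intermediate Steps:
Q(K, E) = E*K
(-1*91)*Q(-2, -3) - 20 = (-1*91)*(-3*(-2)) - 20 = -91*6 - 20 = -546 - 20 = -566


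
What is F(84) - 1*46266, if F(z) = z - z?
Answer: -46266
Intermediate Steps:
F(z) = 0
F(84) - 1*46266 = 0 - 1*46266 = 0 - 46266 = -46266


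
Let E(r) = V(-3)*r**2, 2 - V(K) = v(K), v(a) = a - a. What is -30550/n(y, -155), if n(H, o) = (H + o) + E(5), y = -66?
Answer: 30550/171 ≈ 178.66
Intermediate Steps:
v(a) = 0
V(K) = 2 (V(K) = 2 - 1*0 = 2 + 0 = 2)
E(r) = 2*r**2
n(H, o) = 50 + H + o (n(H, o) = (H + o) + 2*5**2 = (H + o) + 2*25 = (H + o) + 50 = 50 + H + o)
-30550/n(y, -155) = -30550/(50 - 66 - 155) = -30550/(-171) = -30550*(-1/171) = 30550/171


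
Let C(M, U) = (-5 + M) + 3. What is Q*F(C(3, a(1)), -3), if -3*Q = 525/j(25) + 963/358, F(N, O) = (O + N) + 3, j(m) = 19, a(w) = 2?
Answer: -68749/6802 ≈ -10.107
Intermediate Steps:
C(M, U) = -2 + M
F(N, O) = 3 + N + O (F(N, O) = (N + O) + 3 = 3 + N + O)
Q = -68749/6802 (Q = -(525/19 + 963/358)/3 = -⅓*206247/6802 = -68749/6802 ≈ -10.107)
Q*F(C(3, a(1)), -3) = -68749*(3 + (-2 + 3) - 3)/6802 = -68749*(3 + 1 - 3)/6802 = -68749/6802*1 = -68749/6802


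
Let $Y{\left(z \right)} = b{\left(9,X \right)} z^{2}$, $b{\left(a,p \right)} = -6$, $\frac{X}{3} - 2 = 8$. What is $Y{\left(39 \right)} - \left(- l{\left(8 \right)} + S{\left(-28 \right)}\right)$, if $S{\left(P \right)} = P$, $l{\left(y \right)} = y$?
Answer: $-9090$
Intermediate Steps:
$X = 30$ ($X = 6 + 3 \cdot 8 = 6 + 24 = 30$)
$Y{\left(z \right)} = - 6 z^{2}$
$Y{\left(39 \right)} - \left(- l{\left(8 \right)} + S{\left(-28 \right)}\right) = - 6 \cdot 39^{2} + \left(8 - -28\right) = \left(-6\right) 1521 + \left(8 + 28\right) = -9126 + 36 = -9090$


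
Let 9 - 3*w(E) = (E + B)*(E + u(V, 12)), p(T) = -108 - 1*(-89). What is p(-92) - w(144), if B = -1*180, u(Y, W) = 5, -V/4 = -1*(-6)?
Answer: -1810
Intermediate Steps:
V = -24 (V = -(-4)*(-6) = -4*6 = -24)
p(T) = -19 (p(T) = -108 + 89 = -19)
B = -180
w(E) = 3 - (-180 + E)*(5 + E)/3 (w(E) = 3 - (E - 180)*(E + 5)/3 = 3 - (-180 + E)*(5 + E)/3)
p(-92) - w(144) = -19 - (303 - 1/3*144**2 + (175/3)*144) = -19 - (303 - 1/3*20736 + 8400) = -19 - (303 - 6912 + 8400) = -19 - 1*1791 = -19 - 1791 = -1810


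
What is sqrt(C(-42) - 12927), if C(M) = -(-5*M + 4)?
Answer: I*sqrt(13141) ≈ 114.63*I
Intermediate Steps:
C(M) = -4 + 5*M (C(M) = -(4 - 5*M) = -4 + 5*M)
sqrt(C(-42) - 12927) = sqrt((-4 + 5*(-42)) - 12927) = sqrt((-4 - 210) - 12927) = sqrt(-214 - 12927) = sqrt(-13141) = I*sqrt(13141)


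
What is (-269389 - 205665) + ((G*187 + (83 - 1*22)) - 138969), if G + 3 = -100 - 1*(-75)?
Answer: -619198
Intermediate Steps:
G = -28 (G = -3 + (-100 - 1*(-75)) = -3 + (-100 + 75) = -3 - 25 = -28)
(-269389 - 205665) + ((G*187 + (83 - 1*22)) - 138969) = (-269389 - 205665) + ((-28*187 + (83 - 1*22)) - 138969) = -475054 + ((-5236 + (83 - 22)) - 138969) = -475054 + ((-5236 + 61) - 138969) = -475054 + (-5175 - 138969) = -475054 - 144144 = -619198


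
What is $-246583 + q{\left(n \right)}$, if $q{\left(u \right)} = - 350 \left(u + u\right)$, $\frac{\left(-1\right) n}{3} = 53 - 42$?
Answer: $-223483$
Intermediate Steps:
$n = -33$ ($n = - 3 \left(53 - 42\right) = \left(-3\right) 11 = -33$)
$q{\left(u \right)} = - 700 u$ ($q{\left(u \right)} = - 350 \cdot 2 u = - 700 u$)
$-246583 + q{\left(n \right)} = -246583 - -23100 = -246583 + 23100 = -223483$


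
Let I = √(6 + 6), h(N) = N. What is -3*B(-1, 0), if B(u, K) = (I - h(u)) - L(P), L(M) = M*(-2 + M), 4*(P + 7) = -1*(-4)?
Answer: 141 - 6*√3 ≈ 130.61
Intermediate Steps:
I = 2*√3 (I = √12 = 2*√3 ≈ 3.4641)
P = -6 (P = -7 + (-1*(-4))/4 = -7 + (¼)*4 = -7 + 1 = -6)
B(u, K) = -48 - u + 2*√3 (B(u, K) = (2*√3 - u) - (-6)*(-2 - 6) = (-u + 2*√3) - (-6)*(-8) = (-u + 2*√3) - 1*48 = (-u + 2*√3) - 48 = -48 - u + 2*√3)
-3*B(-1, 0) = -3*(-48 - 1*(-1) + 2*√3) = -3*(-48 + 1 + 2*√3) = -3*(-47 + 2*√3) = 141 - 6*√3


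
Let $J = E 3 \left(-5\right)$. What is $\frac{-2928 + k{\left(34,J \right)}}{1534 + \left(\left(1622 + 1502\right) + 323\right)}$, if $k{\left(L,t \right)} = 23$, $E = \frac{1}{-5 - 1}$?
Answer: $- \frac{2905}{4981} \approx -0.58322$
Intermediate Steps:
$E = - \frac{1}{6}$ ($E = \frac{1}{-6} = - \frac{1}{6} \approx -0.16667$)
$J = \frac{5}{2}$ ($J = \left(- \frac{1}{6}\right) 3 \left(-5\right) = \left(- \frac{1}{2}\right) \left(-5\right) = \frac{5}{2} \approx 2.5$)
$\frac{-2928 + k{\left(34,J \right)}}{1534 + \left(\left(1622 + 1502\right) + 323\right)} = \frac{-2928 + 23}{1534 + \left(\left(1622 + 1502\right) + 323\right)} = - \frac{2905}{1534 + \left(3124 + 323\right)} = - \frac{2905}{1534 + 3447} = - \frac{2905}{4981}$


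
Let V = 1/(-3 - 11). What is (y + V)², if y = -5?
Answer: 5041/196 ≈ 25.719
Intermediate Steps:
V = -1/14 (V = 1/(-14) = -1/14 ≈ -0.071429)
(y + V)² = (-5 - 1/14)² = (-71/14)² = 5041/196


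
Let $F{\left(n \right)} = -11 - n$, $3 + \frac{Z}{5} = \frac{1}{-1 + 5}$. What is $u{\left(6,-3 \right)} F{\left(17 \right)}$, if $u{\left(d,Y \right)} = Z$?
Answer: $385$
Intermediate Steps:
$Z = - \frac{55}{4}$ ($Z = -15 + \frac{5}{-1 + 5} = -15 + \frac{5}{4} = - \frac{55}{4} \approx -13.75$)
$u{\left(d,Y \right)} = - \frac{55}{4}$
$u{\left(6,-3 \right)} F{\left(17 \right)} = - \frac{55 \left(-11 - 17\right)}{4} = \left(- \frac{55}{4}\right) \left(-28\right) = 385$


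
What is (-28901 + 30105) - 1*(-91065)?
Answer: 92269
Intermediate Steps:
(-28901 + 30105) - 1*(-91065) = 1204 + 91065 = 92269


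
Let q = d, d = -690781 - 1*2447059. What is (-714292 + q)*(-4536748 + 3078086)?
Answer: 5618958567384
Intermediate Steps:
d = -3137840 (d = -690781 - 2447059 = -3137840)
q = -3137840
(-714292 + q)*(-4536748 + 3078086) = (-714292 - 3137840)*(-4536748 + 3078086) = -3852132*(-1458662) = 5618958567384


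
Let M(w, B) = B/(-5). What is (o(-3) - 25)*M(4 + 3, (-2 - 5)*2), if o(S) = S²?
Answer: -224/5 ≈ -44.800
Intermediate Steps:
M(w, B) = -B/5 (M(w, B) = B*(-⅕) = -B/5)
(o(-3) - 25)*M(4 + 3, (-2 - 5)*2) = ((-3)² - 25)*(-(-2 - 5)*2/5) = (9 - 25)*(-(-7)*2/5) = -(-16)*(-14)/5 = -16*14/5 = -224/5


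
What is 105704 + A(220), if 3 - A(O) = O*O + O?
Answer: 57087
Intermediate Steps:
A(O) = 3 - O - O² (A(O) = 3 - (O*O + O) = 3 - (O² + O) = 3 - (O + O²) = 3 + (-O - O²) = 3 - O - O²)
105704 + A(220) = 105704 + (3 - 1*220 - 1*220²) = 105704 + (3 - 220 - 1*48400) = 105704 + (3 - 220 - 48400) = 105704 - 48617 = 57087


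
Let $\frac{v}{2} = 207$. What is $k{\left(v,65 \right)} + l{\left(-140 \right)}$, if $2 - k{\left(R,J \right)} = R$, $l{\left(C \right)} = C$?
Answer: $-552$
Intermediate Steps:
$v = 414$ ($v = 2 \cdot 207 = 414$)
$k{\left(R,J \right)} = 2 - R$
$k{\left(v,65 \right)} + l{\left(-140 \right)} = \left(2 - 414\right) - 140 = -412 - 140 = -552$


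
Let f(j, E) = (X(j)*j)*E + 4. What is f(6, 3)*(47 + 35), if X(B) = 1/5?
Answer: 3116/5 ≈ 623.20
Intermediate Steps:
X(B) = 1/5
f(j, E) = 4 + E*j/5 (f(j, E) = (j/5)*E + 4 = E*j/5 + 4 = 4 + E*j/5)
f(6, 3)*(47 + 35) = (4 + (1/5)*3*6)*(47 + 35) = (4 + 18/5)*82 = (38/5)*82 = 3116/5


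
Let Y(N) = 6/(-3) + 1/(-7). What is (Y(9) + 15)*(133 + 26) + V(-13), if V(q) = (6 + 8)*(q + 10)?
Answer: 14016/7 ≈ 2002.3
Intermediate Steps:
Y(N) = -15/7 (Y(N) = 6*(-1/3) + 1*(-1/7) = -2 - 1/7 = -15/7)
V(q) = 140 + 14*q (V(q) = 14*(10 + q) = 140 + 14*q)
(Y(9) + 15)*(133 + 26) + V(-13) = (-15/7 + 15)*(133 + 26) + (140 + 14*(-13)) = (90/7)*159 + (140 - 182) = 14310/7 - 42 = 14016/7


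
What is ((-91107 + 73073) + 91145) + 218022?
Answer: 291133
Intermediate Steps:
((-91107 + 73073) + 91145) + 218022 = (-18034 + 91145) + 218022 = 73111 + 218022 = 291133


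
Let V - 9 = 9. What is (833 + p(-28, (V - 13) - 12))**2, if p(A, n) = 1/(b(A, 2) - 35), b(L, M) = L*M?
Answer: 5745943204/8281 ≈ 6.9387e+5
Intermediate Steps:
V = 18 (V = 9 + 9 = 18)
p(A, n) = 1/(-35 + 2*A) (p(A, n) = 1/(A*2 - 35) = 1/(2*A - 35) = 1/(-35 + 2*A))
(833 + p(-28, (V - 13) - 12))**2 = (833 + 1/(-35 + 2*(-28)))**2 = (833 + 1/(-35 - 56))**2 = (833 + 1/(-91))**2 = (833 - 1/91)**2 = (75802/91)**2 = 5745943204/8281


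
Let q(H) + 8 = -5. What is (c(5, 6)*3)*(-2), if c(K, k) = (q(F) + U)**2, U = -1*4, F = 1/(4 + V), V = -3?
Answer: -1734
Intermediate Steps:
F = 1 (F = 1/(4 - 3) = 1/1 = 1)
U = -4
q(H) = -13 (q(H) = -8 - 5 = -13)
c(K, k) = 289 (c(K, k) = (-13 - 4)**2 = (-17)**2 = 289)
(c(5, 6)*3)*(-2) = (289*3)*(-2) = 867*(-2) = -1734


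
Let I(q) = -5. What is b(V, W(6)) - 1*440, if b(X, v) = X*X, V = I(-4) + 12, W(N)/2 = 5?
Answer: -391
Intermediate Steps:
W(N) = 10 (W(N) = 2*5 = 10)
V = 7 (V = -5 + 12 = 7)
b(X, v) = X**2
b(V, W(6)) - 1*440 = 7**2 - 1*440 = 49 - 440 = -391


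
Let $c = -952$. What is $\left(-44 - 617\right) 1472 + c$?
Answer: $-973944$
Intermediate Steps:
$\left(-44 - 617\right) 1472 + c = \left(-44 - 617\right) 1472 - 952 = \left(-661\right) 1472 - 952 = -972992 - 952 = -973944$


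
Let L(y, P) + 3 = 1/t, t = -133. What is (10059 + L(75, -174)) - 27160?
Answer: -2274833/133 ≈ -17104.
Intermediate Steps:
L(y, P) = -400/133 (L(y, P) = -3 + 1/(-133) = -3 - 1/133 = -400/133)
(10059 + L(75, -174)) - 27160 = (10059 - 400/133) - 27160 = 1337447/133 - 27160 = -2274833/133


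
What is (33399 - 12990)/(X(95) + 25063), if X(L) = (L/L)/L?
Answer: 646285/793662 ≈ 0.81431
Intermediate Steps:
X(L) = 1/L
(33399 - 12990)/(X(95) + 25063) = (33399 - 12990)/(1/95 + 25063) = 20409/(1/95 + 25063) = 20409/(2380986/95) = 20409*(95/2380986) = 646285/793662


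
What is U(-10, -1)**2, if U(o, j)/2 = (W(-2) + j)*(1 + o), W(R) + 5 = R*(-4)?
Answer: 1296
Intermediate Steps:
W(R) = -5 - 4*R (W(R) = -5 + R*(-4) = -5 - 4*R)
U(o, j) = 2*(1 + o)*(3 + j) (U(o, j) = 2*(((-5 - 4*(-2)) + j)*(1 + o)) = 2*(((-5 + 8) + j)*(1 + o)) = 2*((3 + j)*(1 + o)) = 2*((1 + o)*(3 + j)) = 2*(1 + o)*(3 + j))
U(-10, -1)**2 = (6 + 2*(-1) + 6*(-10) + 2*(-1)*(-10))**2 = (6 - 2 - 60 + 20)**2 = (-36)**2 = 1296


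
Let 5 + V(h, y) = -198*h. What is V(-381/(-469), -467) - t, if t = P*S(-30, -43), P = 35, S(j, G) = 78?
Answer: -1358153/469 ≈ -2895.8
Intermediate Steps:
V(h, y) = -5 - 198*h
t = 2730 (t = 35*78 = 2730)
V(-381/(-469), -467) - t = (-5 - (-75438)/(-469)) - 1*2730 = (-5 - (-75438)*(-1)/469) - 2730 = (-5 - 198*381/469) - 2730 = (-5 - 75438/469) - 2730 = -77783/469 - 2730 = -1358153/469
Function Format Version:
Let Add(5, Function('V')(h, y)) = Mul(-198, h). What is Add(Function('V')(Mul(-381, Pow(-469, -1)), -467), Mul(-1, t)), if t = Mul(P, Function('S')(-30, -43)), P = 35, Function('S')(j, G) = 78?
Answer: Rational(-1358153, 469) ≈ -2895.8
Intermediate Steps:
Function('V')(h, y) = Add(-5, Mul(-198, h))
t = 2730 (t = Mul(35, 78) = 2730)
Add(Function('V')(Mul(-381, Pow(-469, -1)), -467), Mul(-1, t)) = Add(Add(-5, Mul(-198, Mul(-381, Pow(-469, -1)))), Mul(-1, 2730)) = Add(Add(-5, Mul(-198, Mul(-381, Rational(-1, 469)))), -2730) = Add(Add(-5, Mul(-198, Rational(381, 469))), -2730) = Add(Add(-5, Rational(-75438, 469)), -2730) = Add(Rational(-77783, 469), -2730) = Rational(-1358153, 469)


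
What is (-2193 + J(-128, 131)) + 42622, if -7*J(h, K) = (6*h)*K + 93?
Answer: 383518/7 ≈ 54788.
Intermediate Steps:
J(h, K) = -93/7 - 6*K*h/7 (J(h, K) = -((6*h)*K + 93)/7 = -(6*K*h + 93)/7 = -(93 + 6*K*h)/7 = -93/7 - 6*K*h/7)
(-2193 + J(-128, 131)) + 42622 = (-2193 + (-93/7 - 6/7*131*(-128))) + 42622 = (-2193 + (-93/7 + 100608/7)) + 42622 = (-2193 + 100515/7) + 42622 = 85164/7 + 42622 = 383518/7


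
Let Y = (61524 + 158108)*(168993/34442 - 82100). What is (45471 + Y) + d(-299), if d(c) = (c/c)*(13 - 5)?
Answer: -310506066042053/17221 ≈ -1.8031e+10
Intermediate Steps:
Y = -310506849235912/17221 (Y = 219632*(168993*(1/34442) - 82100) = 219632*(168993/34442 - 82100) = 219632*(-2827519207/34442) = -310506849235912/17221 ≈ -1.8031e+10)
d(c) = 8 (d(c) = 1*8 = 8)
(45471 + Y) + d(-299) = (45471 - 310506849235912/17221) + 8 = -310506066179821/17221 + 8 = -310506066042053/17221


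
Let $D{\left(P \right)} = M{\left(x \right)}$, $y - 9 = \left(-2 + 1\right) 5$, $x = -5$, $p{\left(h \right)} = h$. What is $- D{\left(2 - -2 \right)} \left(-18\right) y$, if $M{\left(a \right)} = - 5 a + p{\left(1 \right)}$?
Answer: $1872$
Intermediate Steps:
$y = 4$ ($y = 9 + \left(-2 + 1\right) 5 = 9 - 5 = 4$)
$M{\left(a \right)} = 1 - 5 a$ ($M{\left(a \right)} = - 5 a + 1 = 1 - 5 a$)
$D{\left(P \right)} = 26$ ($D{\left(P \right)} = 1 - -25 = 1 + 25 = 26$)
$- D{\left(2 - -2 \right)} \left(-18\right) y = - 26 \left(-18\right) 4 = - \left(-468\right) 4 = \left(-1\right) \left(-1872\right) = 1872$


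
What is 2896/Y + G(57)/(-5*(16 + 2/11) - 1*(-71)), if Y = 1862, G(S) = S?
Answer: -425905/101479 ≈ -4.1970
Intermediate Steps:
2896/Y + G(57)/(-5*(16 + 2/11) - 1*(-71)) = 2896/1862 + 57/(-5*(16 + 2/11) - 1*(-71)) = 2896*(1/1862) + 57/(-5*(16 + 2*(1/11)) + 71) = 1448/931 + 57/(-5*(16 + 2/11) + 71) = 1448/931 + 57/(-5*178/11 + 71) = 1448/931 + 57/(-890/11 + 71) = 1448/931 + 57/(-109/11) = 1448/931 + 57*(-11/109) = 1448/931 - 627/109 = -425905/101479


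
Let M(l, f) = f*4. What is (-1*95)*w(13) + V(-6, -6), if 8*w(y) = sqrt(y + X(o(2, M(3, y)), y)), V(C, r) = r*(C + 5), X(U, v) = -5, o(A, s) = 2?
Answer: 6 - 95*sqrt(2)/4 ≈ -27.588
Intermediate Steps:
M(l, f) = 4*f
V(C, r) = r*(5 + C)
w(y) = sqrt(-5 + y)/8 (w(y) = sqrt(y - 5)/8 = sqrt(-5 + y)/8)
(-1*95)*w(13) + V(-6, -6) = (-1*95)*(sqrt(-5 + 13)/8) - 6*(5 - 6) = -95*sqrt(8)/8 - 6*(-1) = -95*2*sqrt(2)/8 + 6 = -95*sqrt(2)/4 + 6 = 6 - 95*sqrt(2)/4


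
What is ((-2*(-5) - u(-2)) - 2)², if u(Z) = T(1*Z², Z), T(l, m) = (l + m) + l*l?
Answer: 100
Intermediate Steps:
T(l, m) = l + m + l² (T(l, m) = (l + m) + l² = l + m + l²)
u(Z) = Z + Z² + Z⁴ (u(Z) = 1*Z² + Z + (1*Z²)² = Z² + Z + (Z²)² = Z² + Z + Z⁴ = Z + Z² + Z⁴)
((-2*(-5) - u(-2)) - 2)² = ((-2*(-5) - (-2)*(1 - 2 + (-2)³)) - 2)² = ((10 - (-2)*(1 - 2 - 8)) - 2)² = ((10 - (-2)*(-9)) - 2)² = ((10 - 1*18) - 2)² = ((10 - 18) - 2)² = (-8 - 2)² = (-10)² = 100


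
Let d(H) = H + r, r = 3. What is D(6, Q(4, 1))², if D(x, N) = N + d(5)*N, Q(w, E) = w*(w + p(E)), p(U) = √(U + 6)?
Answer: 29808 + 10368*√7 ≈ 57239.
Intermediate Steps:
p(U) = √(6 + U)
d(H) = 3 + H (d(H) = H + 3 = 3 + H)
Q(w, E) = w*(w + √(6 + E))
D(x, N) = 9*N (D(x, N) = N + (3 + 5)*N = N + 8*N = 9*N)
D(6, Q(4, 1))² = (9*(4*(4 + √(6 + 1))))² = (9*(4*(4 + √7)))² = (9*(16 + 4*√7))² = (144 + 36*√7)²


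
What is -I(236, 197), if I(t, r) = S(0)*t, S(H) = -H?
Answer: 0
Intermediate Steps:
I(t, r) = 0 (I(t, r) = (-1*0)*t = 0*t = 0)
-I(236, 197) = -1*0 = 0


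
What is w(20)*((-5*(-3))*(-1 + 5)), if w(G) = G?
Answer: 1200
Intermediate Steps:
w(20)*((-5*(-3))*(-1 + 5)) = 20*((-5*(-3))*(-1 + 5)) = 20*(15*4) = 20*60 = 1200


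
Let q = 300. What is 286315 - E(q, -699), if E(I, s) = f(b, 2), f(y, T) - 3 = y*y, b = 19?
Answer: 285951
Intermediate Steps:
f(y, T) = 3 + y² (f(y, T) = 3 + y*y = 3 + y²)
E(I, s) = 364 (E(I, s) = 3 + 19² = 3 + 361 = 364)
286315 - E(q, -699) = 286315 - 1*364 = 286315 - 364 = 285951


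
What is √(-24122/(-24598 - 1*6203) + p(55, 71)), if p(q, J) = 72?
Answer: √69049496994/30801 ≈ 8.5313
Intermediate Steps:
√(-24122/(-24598 - 1*6203) + p(55, 71)) = √(-24122/(-24598 - 1*6203) + 72) = √(-24122/(-24598 - 6203) + 72) = √(-24122/(-30801) + 72) = √(-24122*(-1/30801) + 72) = √(24122/30801 + 72) = √(2241794/30801) = √69049496994/30801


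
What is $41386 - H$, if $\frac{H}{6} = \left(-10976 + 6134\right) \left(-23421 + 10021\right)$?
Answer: $-389255414$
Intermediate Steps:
$H = 389296800$ ($H = 6 \left(-10976 + 6134\right) \left(-23421 + 10021\right) = 6 \left(\left(-4842\right) \left(-13400\right)\right) = 6 \cdot 64882800 = 389296800$)
$41386 - H = 41386 - 389296800 = -389255414$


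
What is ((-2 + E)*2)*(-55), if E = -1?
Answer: 330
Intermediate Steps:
((-2 + E)*2)*(-55) = ((-2 - 1)*2)*(-55) = -3*2*(-55) = -6*(-55) = 330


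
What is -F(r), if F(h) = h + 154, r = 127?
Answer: -281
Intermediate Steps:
F(h) = 154 + h
-F(r) = -(154 + 127) = -1*281 = -281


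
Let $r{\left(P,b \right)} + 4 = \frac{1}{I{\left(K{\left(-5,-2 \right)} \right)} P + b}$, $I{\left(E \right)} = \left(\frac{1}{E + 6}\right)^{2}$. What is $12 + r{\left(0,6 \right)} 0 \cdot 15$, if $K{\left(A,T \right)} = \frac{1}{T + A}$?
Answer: $12$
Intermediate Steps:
$K{\left(A,T \right)} = \frac{1}{A + T}$
$I{\left(E \right)} = \frac{1}{\left(6 + E\right)^{2}}$ ($I{\left(E \right)} = \left(\frac{1}{6 + E}\right)^{2} = \frac{1}{\left(6 + E\right)^{2}}$)
$r{\left(P,b \right)} = -4 + \frac{1}{b + \frac{49 P}{1681}}$ ($r{\left(P,b \right)} = -4 + \frac{1}{\frac{P}{\left(6 + \frac{1}{-5 - 2}\right)^{2}} + b} = -4 + \frac{1}{\frac{P}{\left(6 + \frac{1}{-7}\right)^{2}} + b} = -4 + \frac{1}{\frac{P}{\left(6 - \frac{1}{7}\right)^{2}} + b} = -4 + \frac{1}{\frac{P}{\frac{1681}{49}} + b} = -4 + \frac{1}{\frac{49 P}{1681} + b} = -4 + \frac{1}{b + \frac{49 P}{1681}}$)
$12 + r{\left(0,6 \right)} 0 \cdot 15 = 12 + \frac{1681 - 40344 - 0}{49 \cdot 0 + 1681 \cdot 6} \cdot 0 \cdot 15 = 12 + \frac{1681 - 40344 + 0}{0 + 10086} \cdot 0 \cdot 15 = 12 + \frac{1}{10086} \left(-38663\right) 0 \cdot 15 = 12 + \left(- \frac{23}{6}\right) 0 \cdot 15 = 12 + 0 \cdot 15 = 12 + 0 = 12$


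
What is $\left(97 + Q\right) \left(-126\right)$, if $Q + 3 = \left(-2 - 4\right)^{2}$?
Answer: $-16380$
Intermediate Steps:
$Q = 33$ ($Q = -3 + \left(-2 - 4\right)^{2} = -3 + \left(-6\right)^{2} = -3 + 36 = 33$)
$\left(97 + Q\right) \left(-126\right) = \left(97 + 33\right) \left(-126\right) = 130 \left(-126\right) = -16380$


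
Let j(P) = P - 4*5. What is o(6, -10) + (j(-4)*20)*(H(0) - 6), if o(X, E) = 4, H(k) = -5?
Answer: 5284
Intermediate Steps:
j(P) = -20 + P (j(P) = P - 20 = -20 + P)
o(6, -10) + (j(-4)*20)*(H(0) - 6) = 4 + ((-20 - 4)*20)*(-5 - 6) = 4 - 24*20*(-11) = 4 - 480*(-11) = 4 + 5280 = 5284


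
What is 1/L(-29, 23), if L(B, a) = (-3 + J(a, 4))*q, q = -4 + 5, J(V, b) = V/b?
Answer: 4/11 ≈ 0.36364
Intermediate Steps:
q = 1
L(B, a) = -3 + a/4 (L(B, a) = (-3 + a/4)*1 = -3 + a/4)
1/L(-29, 23) = 1/(-3 + (1/4)*23) = 1/(-3 + 23/4) = 1/(11/4) = 4/11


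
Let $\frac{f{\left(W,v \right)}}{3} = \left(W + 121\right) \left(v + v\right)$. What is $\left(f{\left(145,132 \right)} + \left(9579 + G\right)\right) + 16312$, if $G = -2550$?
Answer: $234013$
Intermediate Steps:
$f{\left(W,v \right)} = 6 v \left(121 + W\right)$ ($f{\left(W,v \right)} = 3 \left(W + 121\right) \left(v + v\right) = 3 \left(121 + W\right) 2 v = 3 \cdot 2 v \left(121 + W\right) = 6 v \left(121 + W\right)$)
$\left(f{\left(145,132 \right)} + \left(9579 + G\right)\right) + 16312 = \left(6 \cdot 132 \left(121 + 145\right) + \left(9579 - 2550\right)\right) + 16312 = \left(6 \cdot 132 \cdot 266 + 7029\right) + 16312 = \left(210672 + 7029\right) + 16312 = 217701 + 16312 = 234013$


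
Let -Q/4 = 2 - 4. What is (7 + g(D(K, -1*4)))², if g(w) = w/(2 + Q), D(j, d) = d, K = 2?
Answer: 1089/25 ≈ 43.560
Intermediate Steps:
Q = 8 (Q = -4*(2 - 4) = -4*(-2) = 8)
g(w) = w/10 (g(w) = w/(2 + 8) = w/10)
(7 + g(D(K, -1*4)))² = (7 + (-1*4)/10)² = (7 + (⅒)*(-4))² = (7 - ⅖)² = (33/5)² = 1089/25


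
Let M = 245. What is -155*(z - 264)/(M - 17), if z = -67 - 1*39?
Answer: 28675/114 ≈ 251.54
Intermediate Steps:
z = -106 (z = -67 - 39 = -106)
-155*(z - 264)/(M - 17) = -155*(-106 - 264)/(245 - 17) = -(-57350)/228 = -155*(-185/114) = 28675/114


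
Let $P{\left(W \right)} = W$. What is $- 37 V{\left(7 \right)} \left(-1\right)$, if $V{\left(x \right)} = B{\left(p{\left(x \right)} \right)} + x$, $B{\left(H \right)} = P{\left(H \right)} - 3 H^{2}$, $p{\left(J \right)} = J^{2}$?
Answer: $-264439$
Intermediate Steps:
$B{\left(H \right)} = H - 3 H^{2}$
$V{\left(x \right)} = x + x^{2} \left(1 - 3 x^{2}\right)$ ($V{\left(x \right)} = x^{2} \left(1 - 3 x^{2}\right) + x = x + x^{2} \left(1 - 3 x^{2}\right)$)
$- 37 V{\left(7 \right)} \left(-1\right) = - 37 \cdot 7 \left(1 + 7 - 3 \cdot 7^{3}\right) \left(-1\right) = - 37 \cdot 7 \left(1 + 7 - 1029\right) \left(-1\right) = - 37 \cdot 7 \left(-1021\right) \left(-1\right) = \left(-37\right) \left(-7147\right) \left(-1\right) = 264439 \left(-1\right) = -264439$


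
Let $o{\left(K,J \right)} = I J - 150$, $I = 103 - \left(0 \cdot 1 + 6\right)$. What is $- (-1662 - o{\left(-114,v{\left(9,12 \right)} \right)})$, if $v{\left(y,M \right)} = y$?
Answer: $2385$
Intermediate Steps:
$I = 97$ ($I = 103 - \left(0 + 6\right) = 103 - 6 = 97$)
$o{\left(K,J \right)} = -150 + 97 J$ ($o{\left(K,J \right)} = 97 J - 150 = -150 + 97 J$)
$- (-1662 - o{\left(-114,v{\left(9,12 \right)} \right)}) = - (-1662 - \left(-150 + 97 \cdot 9\right)) = - (-1662 - \left(-150 + 873\right)) = - (-1662 - 723) = \left(-1\right) \left(-2385\right) = 2385$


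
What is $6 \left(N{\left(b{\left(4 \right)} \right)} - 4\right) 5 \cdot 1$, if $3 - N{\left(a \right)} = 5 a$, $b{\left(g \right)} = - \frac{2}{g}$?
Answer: $45$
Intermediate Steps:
$N{\left(a \right)} = 3 - 5 a$
$6 \left(N{\left(b{\left(4 \right)} \right)} - 4\right) 5 \cdot 1 = 6 \left(\left(3 - 5 \left(- \frac{2}{4}\right)\right) - 4\right) 5 \cdot 1 = 6 \left(\left(3 - 5 \left(\left(-2\right) \frac{1}{4}\right)\right) - 4\right) 5 \cdot 1 = 6 \left(\left(3 - - \frac{5}{2}\right) - 4\right) 5 \cdot 1 = 6 \left(\left(3 + \frac{5}{2}\right) - 4\right) 5 \cdot 1 = 6 \left(\frac{11}{2} - 4\right) 5 \cdot 1 = 6 \cdot \frac{3}{2} \cdot 5 \cdot 1 = 6 \cdot \frac{15}{2} \cdot 1 = 45 \cdot 1 = 45$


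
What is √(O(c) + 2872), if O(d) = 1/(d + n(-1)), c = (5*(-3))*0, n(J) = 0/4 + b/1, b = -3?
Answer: √25845/3 ≈ 53.588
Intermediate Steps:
n(J) = -3 (n(J) = 0/4 - 3/1 = 0*(¼) - 3*1 = 0 - 3 = -3)
c = 0 (c = -15*0 = 0)
O(d) = 1/(-3 + d) (O(d) = 1/(d - 3) = 1/(-3 + d))
√(O(c) + 2872) = √(1/(-3 + 0) + 2872) = √(1/(-3) + 2872) = √(-⅓ + 2872) = √(8615/3) = √25845/3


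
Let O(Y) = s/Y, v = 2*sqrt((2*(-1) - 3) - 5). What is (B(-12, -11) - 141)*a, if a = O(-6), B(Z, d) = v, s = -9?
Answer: -423/2 + 3*I*sqrt(10) ≈ -211.5 + 9.4868*I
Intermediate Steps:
v = 2*I*sqrt(10) (v = 2*sqrt((-2 - 3) - 5) = 2*sqrt(-5 - 5) = 2*sqrt(-10) = 2*(I*sqrt(10)) = 2*I*sqrt(10) ≈ 6.3246*I)
B(Z, d) = 2*I*sqrt(10)
O(Y) = -9/Y
a = 3/2 (a = -9/(-6) = -9*(-1/6) = 3/2 ≈ 1.5000)
(B(-12, -11) - 141)*a = (2*I*sqrt(10) - 141)*(3/2) = (-141 + 2*I*sqrt(10))*(3/2) = -423/2 + 3*I*sqrt(10)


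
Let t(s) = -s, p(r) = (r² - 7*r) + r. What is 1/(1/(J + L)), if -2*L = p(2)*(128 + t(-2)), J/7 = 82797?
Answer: 580099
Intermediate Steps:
p(r) = r² - 6*r
J = 579579 (J = 7*82797 = 579579)
L = 520 (L = -2*(-6 + 2)*(128 - 1*(-2))/2 = -2*(-4)*(128 + 2)/2 = -(-4)*130 = -½*(-1040) = 520)
1/(1/(J + L)) = 1/(1/(579579 + 520)) = 1/(1/580099) = 580099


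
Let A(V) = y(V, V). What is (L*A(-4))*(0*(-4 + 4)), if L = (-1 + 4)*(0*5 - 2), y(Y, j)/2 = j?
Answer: 0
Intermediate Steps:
y(Y, j) = 2*j
A(V) = 2*V
L = -6 (L = 3*(0 - 2) = 3*(-2) = -6)
(L*A(-4))*(0*(-4 + 4)) = (-12*(-4))*(0*(-4 + 4)) = (-6*(-8))*(0*0) = 48*0 = 0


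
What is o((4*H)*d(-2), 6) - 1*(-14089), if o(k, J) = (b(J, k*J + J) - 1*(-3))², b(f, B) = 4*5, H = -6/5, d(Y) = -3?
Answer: 14618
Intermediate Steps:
H = -6/5 (H = -6*⅕ = -6/5 ≈ -1.2000)
b(f, B) = 20
o(k, J) = 529 (o(k, J) = (20 - 1*(-3))² = (20 + 3)² = 23² = 529)
o((4*H)*d(-2), 6) - 1*(-14089) = 529 - 1*(-14089) = 529 + 14089 = 14618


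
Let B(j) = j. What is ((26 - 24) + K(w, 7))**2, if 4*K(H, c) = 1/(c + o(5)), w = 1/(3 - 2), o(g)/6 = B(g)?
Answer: 88209/21904 ≈ 4.0271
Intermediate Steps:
o(g) = 6*g
w = 1 (w = 1/1 = 1)
K(H, c) = 1/(4*(30 + c)) (K(H, c) = 1/(4*(c + 6*5)) = 1/(4*(c + 30)) = 1/(4*(30 + c)))
((26 - 24) + K(w, 7))**2 = ((26 - 24) + 1/(4*(30 + 7)))**2 = (2 + (1/4)/37)**2 = (2 + (1/4)*(1/37))**2 = (2 + 1/148)**2 = (297/148)**2 = 88209/21904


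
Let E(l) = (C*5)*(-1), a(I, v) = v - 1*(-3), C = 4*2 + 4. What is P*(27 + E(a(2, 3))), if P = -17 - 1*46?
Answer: 2079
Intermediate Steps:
P = -63 (P = -17 - 46 = -63)
C = 12 (C = 8 + 4 = 12)
a(I, v) = 3 + v (a(I, v) = v + 3 = 3 + v)
E(l) = -60 (E(l) = (12*5)*(-1) = 60*(-1) = -60)
P*(27 + E(a(2, 3))) = -63*(27 - 60) = -63*(-33) = 2079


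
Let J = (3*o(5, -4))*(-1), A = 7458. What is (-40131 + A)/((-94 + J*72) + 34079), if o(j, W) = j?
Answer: -32673/32905 ≈ -0.99295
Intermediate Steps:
J = -15 (J = (3*5)*(-1) = 15*(-1) = -15)
(-40131 + A)/((-94 + J*72) + 34079) = (-40131 + 7458)/((-94 - 15*72) + 34079) = -32673/((-94 - 1080) + 34079) = -32673/(-1174 + 34079) = -32673/32905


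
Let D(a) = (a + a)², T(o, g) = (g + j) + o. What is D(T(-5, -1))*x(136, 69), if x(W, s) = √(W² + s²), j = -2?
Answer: 256*√23257 ≈ 39041.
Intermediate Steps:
T(o, g) = -2 + g + o (T(o, g) = (g - 2) + o = (-2 + g) + o = -2 + g + o)
D(a) = 4*a² (D(a) = (2*a)² = 4*a²)
D(T(-5, -1))*x(136, 69) = (4*(-2 - 1 - 5)²)*√(136² + 69²) = (4*(-8)²)*√(18496 + 4761) = (4*64)*√23257 = 256*√23257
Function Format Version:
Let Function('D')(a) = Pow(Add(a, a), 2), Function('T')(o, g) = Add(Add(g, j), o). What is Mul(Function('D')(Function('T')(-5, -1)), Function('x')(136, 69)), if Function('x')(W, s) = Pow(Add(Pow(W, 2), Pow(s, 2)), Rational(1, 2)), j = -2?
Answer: Mul(256, Pow(23257, Rational(1, 2))) ≈ 39041.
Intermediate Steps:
Function('T')(o, g) = Add(-2, g, o) (Function('T')(o, g) = Add(Add(g, -2), o) = Add(Add(-2, g), o) = Add(-2, g, o))
Function('D')(a) = Mul(4, Pow(a, 2)) (Function('D')(a) = Pow(Mul(2, a), 2) = Mul(4, Pow(a, 2)))
Mul(Function('D')(Function('T')(-5, -1)), Function('x')(136, 69)) = Mul(Mul(4, Pow(Add(-2, -1, -5), 2)), Pow(Add(Pow(136, 2), Pow(69, 2)), Rational(1, 2))) = Mul(Mul(4, Pow(-8, 2)), Pow(Add(18496, 4761), Rational(1, 2))) = Mul(Mul(4, 64), Pow(23257, Rational(1, 2))) = Mul(256, Pow(23257, Rational(1, 2)))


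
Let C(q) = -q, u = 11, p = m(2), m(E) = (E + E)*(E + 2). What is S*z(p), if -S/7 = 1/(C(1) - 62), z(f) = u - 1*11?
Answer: 0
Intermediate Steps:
m(E) = 2*E*(2 + E) (m(E) = (2*E)*(2 + E) = 2*E*(2 + E))
p = 16 (p = 2*2*(2 + 2) = 2*2*4 = 16)
z(f) = 0 (z(f) = 11 - 1*11 = 11 - 11 = 0)
S = ⅑ (S = -7/(-1*1 - 62) = -7/(-1 - 62) = -7/(-63) = -7*(-1/63) = ⅑ ≈ 0.11111)
S*z(p) = (⅑)*0 = 0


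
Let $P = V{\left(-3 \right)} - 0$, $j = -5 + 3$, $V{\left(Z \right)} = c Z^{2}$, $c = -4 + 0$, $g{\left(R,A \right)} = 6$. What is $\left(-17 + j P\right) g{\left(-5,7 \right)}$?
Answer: $330$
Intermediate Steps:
$c = -4$
$V{\left(Z \right)} = - 4 Z^{2}$
$j = -2$
$P = -36$ ($P = - 4 \left(-3\right)^{2} - 0 = \left(-4\right) 9 + 0 = -36 + 0 = -36$)
$\left(-17 + j P\right) g{\left(-5,7 \right)} = \left(-17 - -72\right) 6 = \left(-17 + 72\right) 6 = 55 \cdot 6 = 330$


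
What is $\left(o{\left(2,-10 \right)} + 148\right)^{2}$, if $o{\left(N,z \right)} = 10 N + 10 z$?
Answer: $4624$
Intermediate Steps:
$\left(o{\left(2,-10 \right)} + 148\right)^{2} = \left(\left(10 \cdot 2 + 10 \left(-10\right)\right) + 148\right)^{2} = \left(\left(20 - 100\right) + 148\right)^{2} = \left(-80 + 148\right)^{2} = 68^{2} = 4624$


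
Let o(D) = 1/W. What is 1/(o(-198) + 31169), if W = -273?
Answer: 273/8509136 ≈ 3.2083e-5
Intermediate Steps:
o(D) = -1/273 (o(D) = 1/(-273) = -1/273)
1/(o(-198) + 31169) = 1/(-1/273 + 31169) = 1/(8509136/273) = 273/8509136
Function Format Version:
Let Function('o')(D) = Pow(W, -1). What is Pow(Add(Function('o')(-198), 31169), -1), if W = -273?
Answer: Rational(273, 8509136) ≈ 3.2083e-5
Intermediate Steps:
Function('o')(D) = Rational(-1, 273) (Function('o')(D) = Pow(-273, -1) = Rational(-1, 273))
Pow(Add(Function('o')(-198), 31169), -1) = Pow(Add(Rational(-1, 273), 31169), -1) = Pow(Rational(8509136, 273), -1) = Rational(273, 8509136)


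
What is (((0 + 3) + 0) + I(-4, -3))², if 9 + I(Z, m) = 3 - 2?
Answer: 25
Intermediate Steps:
I(Z, m) = -8 (I(Z, m) = -9 + (3 - 2) = -9 + 1 = -8)
(((0 + 3) + 0) + I(-4, -3))² = (((0 + 3) + 0) - 8)² = ((3 + 0) - 8)² = (3 - 8)² = (-5)² = 25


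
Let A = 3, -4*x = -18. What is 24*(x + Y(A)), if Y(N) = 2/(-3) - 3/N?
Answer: 68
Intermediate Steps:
x = 9/2 (x = -1/4*(-18) = 9/2 ≈ 4.5000)
Y(N) = -2/3 - 3/N (Y(N) = 2*(-1/3) - 3/N = -2/3 - 3/N)
24*(x + Y(A)) = 24*(9/2 + (-2/3 - 3/3)) = 24*(9/2 + (-2/3 - 3*1/3)) = 24*(9/2 + (-2/3 - 1)) = 24*(9/2 - 5/3) = 24*(17/6) = 68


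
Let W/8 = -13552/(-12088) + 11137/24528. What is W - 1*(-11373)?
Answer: 7535195891/661818 ≈ 11386.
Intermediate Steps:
W = 8339777/661818 (W = 8*(-13552/(-12088) + 11137/24528) = 8*(-13552*(-1/12088) + 11137*(1/24528)) = 8*(1694/1511 + 1591/3504) = 8*(8339777/5294544) = 8339777/661818 ≈ 12.601)
W - 1*(-11373) = 8339777/661818 - 1*(-11373) = 8339777/661818 + 11373 = 7535195891/661818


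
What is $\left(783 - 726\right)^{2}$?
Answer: $3249$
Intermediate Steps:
$\left(783 - 726\right)^{2} = 57^{2} = 3249$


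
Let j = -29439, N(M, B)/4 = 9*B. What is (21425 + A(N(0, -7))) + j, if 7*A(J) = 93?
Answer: -56005/7 ≈ -8000.7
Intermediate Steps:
N(M, B) = 36*B (N(M, B) = 4*(9*B) = 36*B)
A(J) = 93/7 (A(J) = (1/7)*93 = 93/7)
(21425 + A(N(0, -7))) + j = (21425 + 93/7) - 29439 = 150068/7 - 29439 = -56005/7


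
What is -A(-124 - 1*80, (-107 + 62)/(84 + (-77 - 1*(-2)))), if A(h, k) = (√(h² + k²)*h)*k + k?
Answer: 5 - 1020*√41641 ≈ -2.0814e+5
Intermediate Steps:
A(h, k) = k + h*k*√(h² + k²) (A(h, k) = (h*√(h² + k²))*k + k = h*k*√(h² + k²) + k = k + h*k*√(h² + k²))
-A(-124 - 1*80, (-107 + 62)/(84 + (-77 - 1*(-2)))) = -(-107 + 62)/(84 + (-77 - 1*(-2)))*(1 + (-124 - 1*80)*√((-124 - 1*80)² + ((-107 + 62)/(84 + (-77 - 1*(-2))))²)) = -(-45/(84 + (-77 + 2)))*(1 + (-124 - 80)*√((-124 - 80)² + (-45/(84 + (-77 + 2)))²)) = -(-45/(84 - 75))*(1 - 204*√((-204)² + (-45/(84 - 75))²)) = -(-45/9)*(1 - 204*√(41616 + (-45/9)²)) = -(-45*⅑)*(1 - 204*√(41616 + (-45*⅑)²)) = -(-5)*(1 - 204*√(41616 + (-5)²)) = -(-5)*(1 - 204*√(41616 + 25)) = -(-5)*(1 - 204*√41641) = -(-5 + 1020*√41641) = 5 - 1020*√41641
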